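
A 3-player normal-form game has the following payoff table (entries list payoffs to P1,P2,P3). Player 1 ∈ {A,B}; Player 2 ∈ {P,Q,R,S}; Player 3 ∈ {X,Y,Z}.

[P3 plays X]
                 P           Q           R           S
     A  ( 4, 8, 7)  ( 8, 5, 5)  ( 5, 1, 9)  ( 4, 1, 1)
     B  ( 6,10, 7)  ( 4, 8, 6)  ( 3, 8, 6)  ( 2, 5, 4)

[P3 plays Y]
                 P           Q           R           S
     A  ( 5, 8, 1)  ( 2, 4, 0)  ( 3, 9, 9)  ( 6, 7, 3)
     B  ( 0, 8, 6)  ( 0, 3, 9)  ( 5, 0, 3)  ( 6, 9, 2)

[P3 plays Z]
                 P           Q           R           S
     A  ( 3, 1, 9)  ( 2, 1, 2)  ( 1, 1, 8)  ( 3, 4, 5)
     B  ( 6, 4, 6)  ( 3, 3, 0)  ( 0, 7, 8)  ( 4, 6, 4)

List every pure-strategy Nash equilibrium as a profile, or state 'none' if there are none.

(A,P,X): not NE [P1→B gives 6>4; P3→Z gives 9>7]
(A,P,Y): not NE [P2→R gives 9>8; P3→Z gives 9>1]
(A,P,Z): not NE [P1→B gives 6>3; P2→S gives 4>1]
(A,Q,X): not NE [P2→P gives 8>5]
(A,Q,Y): not NE [P2→R gives 9>4; P3→X gives 5>0]
(A,Q,Z): not NE [P1→B gives 3>2; P2→S gives 4>1; P3→X gives 5>2]
(A,R,X): not NE [P2→P gives 8>1]
(A,R,Y): not NE [P1→B gives 5>3]
(A,R,Z): not NE [P2→S gives 4>1; P3→Y gives 9>8]
(A,S,X): not NE [P2→P gives 8>1; P3→Z gives 5>1]
(A,S,Y): not NE [P2→R gives 9>7; P3→Z gives 5>3]
(A,S,Z): not NE [P1→B gives 4>3]
(B,P,X): NE
(B,P,Y): not NE [P1→A gives 5>0; P2→S gives 9>8; P3→X gives 7>6]
(B,P,Z): not NE [P2→R gives 7>4; P3→X gives 7>6]
(B,Q,X): not NE [P1→A gives 8>4; P2→P gives 10>8; P3→Y gives 9>6]
(B,Q,Y): not NE [P1→A gives 2>0; P2→S gives 9>3]
(B,Q,Z): not NE [P2→R gives 7>3; P3→Y gives 9>0]
(B,R,X): not NE [P1→A gives 5>3; P2→P gives 10>8; P3→Z gives 8>6]
(B,R,Y): not NE [P2→S gives 9>0; P3→Z gives 8>3]
(B,R,Z): not NE [P1→A gives 1>0]
(B,S,X): not NE [P1→A gives 4>2; P2→P gives 10>5]
(B,S,Y): not NE [P3→Z gives 4>2]
(B,S,Z): not NE [P2→R gives 7>6]

PSNE = {(B,P,X)}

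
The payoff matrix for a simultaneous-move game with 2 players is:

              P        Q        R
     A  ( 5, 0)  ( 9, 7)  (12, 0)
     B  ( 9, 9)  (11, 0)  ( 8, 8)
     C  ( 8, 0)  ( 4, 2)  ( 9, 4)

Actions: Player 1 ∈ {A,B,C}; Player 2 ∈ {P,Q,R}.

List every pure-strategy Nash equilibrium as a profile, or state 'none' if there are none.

(A,P): not NE [P1→B gives 9>5; P2→Q gives 7>0]
(A,Q): not NE [P1→B gives 11>9]
(A,R): not NE [P2→Q gives 7>0]
(B,P): NE
(B,Q): not NE [P2→P gives 9>0]
(B,R): not NE [P1→A gives 12>8; P2→P gives 9>8]
(C,P): not NE [P1→B gives 9>8; P2→R gives 4>0]
(C,Q): not NE [P1→B gives 11>4; P2→R gives 4>2]
(C,R): not NE [P1→A gives 12>9]

PSNE = {(B,P)}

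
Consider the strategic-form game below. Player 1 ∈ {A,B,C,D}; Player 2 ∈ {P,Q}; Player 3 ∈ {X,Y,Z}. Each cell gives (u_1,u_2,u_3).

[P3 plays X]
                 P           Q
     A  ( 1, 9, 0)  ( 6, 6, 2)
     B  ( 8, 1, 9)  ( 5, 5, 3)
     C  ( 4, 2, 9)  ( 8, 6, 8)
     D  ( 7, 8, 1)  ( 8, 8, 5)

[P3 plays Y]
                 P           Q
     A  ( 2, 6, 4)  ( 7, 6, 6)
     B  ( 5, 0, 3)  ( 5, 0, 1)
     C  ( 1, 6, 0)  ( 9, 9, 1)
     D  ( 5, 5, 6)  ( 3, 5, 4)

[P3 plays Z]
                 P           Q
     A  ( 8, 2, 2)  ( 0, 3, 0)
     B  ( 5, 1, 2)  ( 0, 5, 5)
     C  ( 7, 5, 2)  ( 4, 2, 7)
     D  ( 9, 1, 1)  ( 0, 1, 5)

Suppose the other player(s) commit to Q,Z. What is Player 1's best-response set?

u_1(A vs Q,Z) = 0
u_1(B vs Q,Z) = 0
u_1(C vs Q,Z) = 4
u_1(D vs Q,Z) = 0
max payoff 4 at {C}

argmax u_1 = {C}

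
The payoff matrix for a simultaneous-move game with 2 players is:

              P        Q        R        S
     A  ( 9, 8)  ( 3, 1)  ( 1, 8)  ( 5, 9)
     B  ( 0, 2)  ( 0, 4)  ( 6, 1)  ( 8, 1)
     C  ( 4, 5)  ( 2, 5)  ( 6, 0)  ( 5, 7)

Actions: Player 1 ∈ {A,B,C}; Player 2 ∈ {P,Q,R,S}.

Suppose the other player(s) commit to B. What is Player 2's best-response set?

BR_2 = {Q}

u_2(P vs B) = 2
u_2(Q vs B) = 4
u_2(R vs B) = 1
u_2(S vs B) = 1
max payoff 4 at {Q}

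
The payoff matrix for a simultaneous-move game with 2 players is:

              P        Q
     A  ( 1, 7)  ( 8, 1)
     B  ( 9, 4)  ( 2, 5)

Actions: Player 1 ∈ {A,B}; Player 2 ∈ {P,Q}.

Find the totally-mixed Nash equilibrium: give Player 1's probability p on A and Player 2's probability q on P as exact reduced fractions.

(p,q) = (1/7, 3/7)

P1 indiff ⇒ q·1+(1-q)·8 = q·9+(1-q)·2 ⇒ q(-8) = (1-q)(-6) ⇒ q = 3/7
P2 indiff ⇒ p·7+(1-p)·4 = p·1+(1-p)·5 ⇒ p(6) = (1-p)(1) ⇒ p = 1/7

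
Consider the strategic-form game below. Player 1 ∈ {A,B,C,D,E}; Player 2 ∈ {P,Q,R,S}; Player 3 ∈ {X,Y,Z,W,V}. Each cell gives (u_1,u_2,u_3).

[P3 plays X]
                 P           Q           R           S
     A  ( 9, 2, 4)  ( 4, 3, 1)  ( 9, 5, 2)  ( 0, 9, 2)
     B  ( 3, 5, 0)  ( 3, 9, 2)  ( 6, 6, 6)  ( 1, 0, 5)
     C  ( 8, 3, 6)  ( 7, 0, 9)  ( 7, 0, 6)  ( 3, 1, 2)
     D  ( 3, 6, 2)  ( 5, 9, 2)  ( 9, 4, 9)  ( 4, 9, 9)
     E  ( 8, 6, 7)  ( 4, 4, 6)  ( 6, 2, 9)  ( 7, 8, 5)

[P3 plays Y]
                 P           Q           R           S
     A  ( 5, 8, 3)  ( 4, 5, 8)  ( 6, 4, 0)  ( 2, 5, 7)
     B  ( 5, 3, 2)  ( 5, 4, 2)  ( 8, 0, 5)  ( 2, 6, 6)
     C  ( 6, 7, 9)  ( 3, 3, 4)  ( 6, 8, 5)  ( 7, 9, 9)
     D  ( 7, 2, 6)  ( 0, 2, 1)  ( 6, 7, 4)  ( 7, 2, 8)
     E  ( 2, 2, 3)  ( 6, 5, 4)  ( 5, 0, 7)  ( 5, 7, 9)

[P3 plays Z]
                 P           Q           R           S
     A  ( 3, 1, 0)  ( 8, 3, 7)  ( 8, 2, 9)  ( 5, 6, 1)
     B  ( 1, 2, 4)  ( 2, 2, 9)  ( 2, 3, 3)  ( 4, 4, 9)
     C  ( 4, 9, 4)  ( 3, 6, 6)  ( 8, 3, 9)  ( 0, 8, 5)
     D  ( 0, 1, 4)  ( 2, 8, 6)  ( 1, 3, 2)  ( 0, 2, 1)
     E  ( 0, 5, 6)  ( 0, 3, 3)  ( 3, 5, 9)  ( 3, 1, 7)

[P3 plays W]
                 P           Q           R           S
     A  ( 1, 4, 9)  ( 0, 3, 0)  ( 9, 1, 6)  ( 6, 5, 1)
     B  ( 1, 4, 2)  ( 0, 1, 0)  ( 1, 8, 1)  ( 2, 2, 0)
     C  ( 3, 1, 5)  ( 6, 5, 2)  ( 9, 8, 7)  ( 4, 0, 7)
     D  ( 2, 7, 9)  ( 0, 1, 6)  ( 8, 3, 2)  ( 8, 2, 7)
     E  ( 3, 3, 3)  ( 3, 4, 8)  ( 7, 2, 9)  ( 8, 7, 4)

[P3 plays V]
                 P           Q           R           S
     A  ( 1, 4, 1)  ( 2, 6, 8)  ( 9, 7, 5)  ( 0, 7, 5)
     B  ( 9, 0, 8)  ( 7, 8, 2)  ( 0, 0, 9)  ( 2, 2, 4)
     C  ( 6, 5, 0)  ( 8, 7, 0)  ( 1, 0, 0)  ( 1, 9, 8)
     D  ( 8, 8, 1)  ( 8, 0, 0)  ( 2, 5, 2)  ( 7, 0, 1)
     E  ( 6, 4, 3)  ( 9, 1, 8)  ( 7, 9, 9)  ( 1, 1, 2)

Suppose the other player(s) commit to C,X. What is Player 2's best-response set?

u_2(P vs C,X) = 3
u_2(Q vs C,X) = 0
u_2(R vs C,X) = 0
u_2(S vs C,X) = 1
max payoff 3 at {P}

argmax u_2 = {P}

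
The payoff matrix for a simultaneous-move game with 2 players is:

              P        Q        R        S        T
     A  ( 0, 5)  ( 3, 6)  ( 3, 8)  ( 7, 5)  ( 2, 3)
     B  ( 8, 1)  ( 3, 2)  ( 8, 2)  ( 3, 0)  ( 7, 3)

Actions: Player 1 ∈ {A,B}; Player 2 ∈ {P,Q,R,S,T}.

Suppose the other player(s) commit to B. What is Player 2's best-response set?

P2 best: {T}

u_2(P vs B) = 1
u_2(Q vs B) = 2
u_2(R vs B) = 2
u_2(S vs B) = 0
u_2(T vs B) = 3
max payoff 3 at {T}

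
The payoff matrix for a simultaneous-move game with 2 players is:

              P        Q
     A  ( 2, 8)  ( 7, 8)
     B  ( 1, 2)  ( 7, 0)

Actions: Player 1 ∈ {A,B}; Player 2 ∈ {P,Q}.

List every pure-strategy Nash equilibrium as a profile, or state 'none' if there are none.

(A,P): NE
(A,Q): NE
(B,P): not NE [P1→A gives 2>1]
(B,Q): not NE [P2→P gives 2>0]

Nash profiles: (A,P), (A,Q)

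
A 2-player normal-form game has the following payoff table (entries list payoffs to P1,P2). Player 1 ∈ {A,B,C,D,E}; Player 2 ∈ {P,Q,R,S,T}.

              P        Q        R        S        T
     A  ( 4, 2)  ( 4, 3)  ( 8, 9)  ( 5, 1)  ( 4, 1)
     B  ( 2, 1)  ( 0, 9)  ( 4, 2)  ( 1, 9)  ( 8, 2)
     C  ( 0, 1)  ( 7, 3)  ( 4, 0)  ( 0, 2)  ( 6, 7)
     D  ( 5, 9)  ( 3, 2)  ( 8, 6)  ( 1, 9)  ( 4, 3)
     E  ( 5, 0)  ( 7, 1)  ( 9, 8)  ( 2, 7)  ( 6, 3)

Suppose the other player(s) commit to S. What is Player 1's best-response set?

u_1(A vs S) = 5
u_1(B vs S) = 1
u_1(C vs S) = 0
u_1(D vs S) = 1
u_1(E vs S) = 2
max payoff 5 at {A}

BR_1 = {A}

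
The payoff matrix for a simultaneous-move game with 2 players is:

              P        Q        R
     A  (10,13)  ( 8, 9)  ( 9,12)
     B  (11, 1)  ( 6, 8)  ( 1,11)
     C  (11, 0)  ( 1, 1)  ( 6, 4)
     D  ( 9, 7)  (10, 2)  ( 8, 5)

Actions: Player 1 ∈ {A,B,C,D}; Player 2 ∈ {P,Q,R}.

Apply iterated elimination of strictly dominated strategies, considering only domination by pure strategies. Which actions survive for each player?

P2 drop Q (R beats it: A:12>9 B:11>8 C:4>1 D:5>2)
P1 drop D (A beats it: P:10>9 R:9>8)
P1→{A,B,C} P2→{P,R}

Survivors P1:{A,B,C} P2:{P,R}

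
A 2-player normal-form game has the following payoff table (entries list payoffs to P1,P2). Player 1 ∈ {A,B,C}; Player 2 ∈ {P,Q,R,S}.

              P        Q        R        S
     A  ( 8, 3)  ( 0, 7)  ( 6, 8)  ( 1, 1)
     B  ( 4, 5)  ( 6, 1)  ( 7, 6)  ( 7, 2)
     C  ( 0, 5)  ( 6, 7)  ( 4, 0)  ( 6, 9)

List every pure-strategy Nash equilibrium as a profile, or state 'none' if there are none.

Nash profiles: (B,R)

(A,P): not NE [P2→R gives 8>3]
(A,Q): not NE [P1→C gives 6>0; P2→R gives 8>7]
(A,R): not NE [P1→B gives 7>6]
(A,S): not NE [P1→B gives 7>1; P2→R gives 8>1]
(B,P): not NE [P1→A gives 8>4; P2→R gives 6>5]
(B,Q): not NE [P2→R gives 6>1]
(B,R): NE
(B,S): not NE [P2→R gives 6>2]
(C,P): not NE [P1→A gives 8>0; P2→S gives 9>5]
(C,Q): not NE [P2→S gives 9>7]
(C,R): not NE [P1→B gives 7>4; P2→S gives 9>0]
(C,S): not NE [P1→B gives 7>6]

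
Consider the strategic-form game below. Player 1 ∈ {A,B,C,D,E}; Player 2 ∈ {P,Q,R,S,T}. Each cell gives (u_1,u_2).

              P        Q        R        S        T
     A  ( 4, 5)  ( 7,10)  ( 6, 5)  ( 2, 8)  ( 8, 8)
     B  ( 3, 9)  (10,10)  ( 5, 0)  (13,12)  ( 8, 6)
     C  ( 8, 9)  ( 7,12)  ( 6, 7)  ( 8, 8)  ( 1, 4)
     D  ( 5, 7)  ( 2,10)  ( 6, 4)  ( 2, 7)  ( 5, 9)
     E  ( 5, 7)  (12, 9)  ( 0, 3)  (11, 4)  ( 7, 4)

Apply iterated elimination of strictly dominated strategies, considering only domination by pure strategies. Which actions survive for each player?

P2 drop P (Q beats it: A:10>5 B:10>9 C:12>9 D:10>7 E:9>7)
P2 drop R (Q beats it: A:10>5 B:10>0 C:12>7 D:10>4 E:9>3)
P1 drop C (B beats it: Q:10>7 S:13>8 T:8>1)
P1 drop D (B beats it: Q:10>2 S:13>2 T:8>5)
P2 drop T (Q beats it: A:10>8 B:10>6 E:9>4)
P1 drop A (B beats it: Q:10>7 S:13>2)
P1→{B,E} P2→{Q,S}

Survivors P1:{B,E} P2:{Q,S}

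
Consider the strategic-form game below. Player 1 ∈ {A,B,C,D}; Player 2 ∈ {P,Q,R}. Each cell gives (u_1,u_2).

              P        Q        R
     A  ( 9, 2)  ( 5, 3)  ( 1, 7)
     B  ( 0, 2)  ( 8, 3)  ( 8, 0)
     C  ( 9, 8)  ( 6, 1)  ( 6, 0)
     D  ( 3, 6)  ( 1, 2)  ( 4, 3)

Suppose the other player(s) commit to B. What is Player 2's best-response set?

u_2(P vs B) = 2
u_2(Q vs B) = 3
u_2(R vs B) = 0
max payoff 3 at {Q}

BR_2 = {Q}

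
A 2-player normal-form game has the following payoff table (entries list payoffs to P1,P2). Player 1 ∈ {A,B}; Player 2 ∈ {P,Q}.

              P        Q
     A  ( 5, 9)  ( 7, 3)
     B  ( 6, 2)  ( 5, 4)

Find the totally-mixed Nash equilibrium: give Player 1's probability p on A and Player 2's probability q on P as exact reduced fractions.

P1 indiff ⇒ q·5+(1-q)·7 = q·6+(1-q)·5 ⇒ q(-1) = (1-q)(-2) ⇒ q = 2/3
P2 indiff ⇒ p·9+(1-p)·2 = p·3+(1-p)·4 ⇒ p(6) = (1-p)(2) ⇒ p = 1/4

(p,q) = (1/4, 2/3)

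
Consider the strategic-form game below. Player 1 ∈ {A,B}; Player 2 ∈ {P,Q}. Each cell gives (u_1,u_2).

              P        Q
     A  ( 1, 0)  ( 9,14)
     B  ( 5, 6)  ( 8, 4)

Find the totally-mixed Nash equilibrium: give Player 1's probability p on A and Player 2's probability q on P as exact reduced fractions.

P1 mixes 1/8 on A; P2 mixes 1/5 on P

P1 indiff ⇒ q·1+(1-q)·9 = q·5+(1-q)·8 ⇒ q(-4) = (1-q)(-1) ⇒ q = 1/5
P2 indiff ⇒ p·0+(1-p)·6 = p·14+(1-p)·4 ⇒ p(-14) = (1-p)(-2) ⇒ p = 1/8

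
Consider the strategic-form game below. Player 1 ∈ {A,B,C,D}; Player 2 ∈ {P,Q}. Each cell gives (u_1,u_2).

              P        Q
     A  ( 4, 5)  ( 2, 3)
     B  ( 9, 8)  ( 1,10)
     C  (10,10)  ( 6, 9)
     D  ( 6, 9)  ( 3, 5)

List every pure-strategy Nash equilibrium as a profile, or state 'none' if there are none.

NE set: (C,P)

(A,P): not NE [P1→C gives 10>4]
(A,Q): not NE [P1→C gives 6>2; P2→P gives 5>3]
(B,P): not NE [P1→C gives 10>9; P2→Q gives 10>8]
(B,Q): not NE [P1→C gives 6>1]
(C,P): NE
(C,Q): not NE [P2→P gives 10>9]
(D,P): not NE [P1→C gives 10>6]
(D,Q): not NE [P1→C gives 6>3; P2→P gives 9>5]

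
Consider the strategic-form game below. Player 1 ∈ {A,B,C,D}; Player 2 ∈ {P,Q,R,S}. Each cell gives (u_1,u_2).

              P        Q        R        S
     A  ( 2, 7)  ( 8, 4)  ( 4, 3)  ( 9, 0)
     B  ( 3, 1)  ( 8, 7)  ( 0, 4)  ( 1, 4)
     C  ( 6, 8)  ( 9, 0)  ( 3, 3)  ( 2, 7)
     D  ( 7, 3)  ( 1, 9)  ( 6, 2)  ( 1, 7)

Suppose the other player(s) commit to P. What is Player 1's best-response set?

P1 best: {D}

u_1(A vs P) = 2
u_1(B vs P) = 3
u_1(C vs P) = 6
u_1(D vs P) = 7
max payoff 7 at {D}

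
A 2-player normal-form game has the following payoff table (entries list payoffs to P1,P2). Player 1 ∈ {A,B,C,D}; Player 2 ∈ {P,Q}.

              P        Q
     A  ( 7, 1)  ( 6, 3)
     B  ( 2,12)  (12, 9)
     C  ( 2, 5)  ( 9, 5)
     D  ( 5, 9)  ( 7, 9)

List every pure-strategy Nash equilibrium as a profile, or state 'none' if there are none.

PSNE: ∅

(A,P): not NE [P2→Q gives 3>1]
(A,Q): not NE [P1→B gives 12>6]
(B,P): not NE [P1→A gives 7>2]
(B,Q): not NE [P2→P gives 12>9]
(C,P): not NE [P1→A gives 7>2]
(C,Q): not NE [P1→B gives 12>9]
(D,P): not NE [P1→A gives 7>5]
(D,Q): not NE [P1→B gives 12>7]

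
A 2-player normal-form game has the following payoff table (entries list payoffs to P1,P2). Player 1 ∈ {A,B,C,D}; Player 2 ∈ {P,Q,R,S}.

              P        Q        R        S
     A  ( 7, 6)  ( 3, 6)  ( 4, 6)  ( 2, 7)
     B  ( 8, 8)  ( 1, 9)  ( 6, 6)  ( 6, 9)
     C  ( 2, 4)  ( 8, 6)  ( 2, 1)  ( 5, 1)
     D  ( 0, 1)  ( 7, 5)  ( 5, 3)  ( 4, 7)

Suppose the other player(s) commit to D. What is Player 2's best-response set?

u_2(P vs D) = 1
u_2(Q vs D) = 5
u_2(R vs D) = 3
u_2(S vs D) = 7
max payoff 7 at {S}

argmax u_2 = {S}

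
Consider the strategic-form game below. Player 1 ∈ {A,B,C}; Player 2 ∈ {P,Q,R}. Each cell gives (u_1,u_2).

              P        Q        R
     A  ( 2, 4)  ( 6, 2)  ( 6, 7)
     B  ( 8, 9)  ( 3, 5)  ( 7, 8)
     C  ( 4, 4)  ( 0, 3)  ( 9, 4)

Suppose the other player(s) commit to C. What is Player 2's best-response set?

argmax u_2 = {P,R}

u_2(P vs C) = 4
u_2(Q vs C) = 3
u_2(R vs C) = 4
max payoff 4 at {P,R}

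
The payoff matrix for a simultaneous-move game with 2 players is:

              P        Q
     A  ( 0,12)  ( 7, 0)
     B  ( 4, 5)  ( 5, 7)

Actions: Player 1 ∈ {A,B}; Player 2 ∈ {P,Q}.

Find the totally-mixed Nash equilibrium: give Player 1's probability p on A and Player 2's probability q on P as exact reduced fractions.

(p,q) = (1/7, 1/3)

P1 indiff ⇒ q·0+(1-q)·7 = q·4+(1-q)·5 ⇒ q(-4) = (1-q)(-2) ⇒ q = 1/3
P2 indiff ⇒ p·12+(1-p)·5 = p·0+(1-p)·7 ⇒ p(12) = (1-p)(2) ⇒ p = 1/7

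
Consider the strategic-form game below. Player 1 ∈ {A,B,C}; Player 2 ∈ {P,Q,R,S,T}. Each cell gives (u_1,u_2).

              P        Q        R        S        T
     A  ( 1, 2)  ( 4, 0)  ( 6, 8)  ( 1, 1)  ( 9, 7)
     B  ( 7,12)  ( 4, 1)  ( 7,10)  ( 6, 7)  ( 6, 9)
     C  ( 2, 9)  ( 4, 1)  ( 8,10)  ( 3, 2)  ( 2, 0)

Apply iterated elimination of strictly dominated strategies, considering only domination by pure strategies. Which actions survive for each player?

IESDS → P1:{B,C} P2:{P,R}

P2 drop Q (P beats it: A:2>0 B:12>1 C:9>1)
P2 drop S (P beats it: A:2>1 B:12>7 C:9>2)
P2 drop T (R beats it: A:8>7 B:10>9 C:10>0)
P1 drop A (B beats it: P:7>1 R:7>6)
P1→{B,C} P2→{P,R}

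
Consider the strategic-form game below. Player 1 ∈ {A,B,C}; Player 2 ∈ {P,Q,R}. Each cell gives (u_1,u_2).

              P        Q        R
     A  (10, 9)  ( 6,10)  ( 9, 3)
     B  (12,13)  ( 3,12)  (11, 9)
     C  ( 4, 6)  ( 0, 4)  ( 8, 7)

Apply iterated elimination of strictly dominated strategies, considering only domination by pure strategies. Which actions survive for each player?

P1 drop C (A beats it: P:10>4 Q:6>0 R:9>8)
P2 drop R (P beats it: A:9>3 B:13>9)
P1→{A,B} P2→{P,Q}

Survivors P1:{A,B} P2:{P,Q}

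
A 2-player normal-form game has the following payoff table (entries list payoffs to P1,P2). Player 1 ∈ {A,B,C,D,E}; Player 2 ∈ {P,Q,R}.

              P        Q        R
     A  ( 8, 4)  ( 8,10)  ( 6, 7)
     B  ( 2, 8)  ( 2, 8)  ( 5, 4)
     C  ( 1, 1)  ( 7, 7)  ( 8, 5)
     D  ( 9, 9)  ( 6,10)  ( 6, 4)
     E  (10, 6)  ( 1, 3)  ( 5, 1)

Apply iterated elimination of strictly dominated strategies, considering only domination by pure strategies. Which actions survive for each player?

P1 drop B (A beats it: P:8>2 Q:8>2 R:6>5)
P2 drop R (Q beats it: A:10>7 C:7>5 D:10>4 E:3>1)
P1 drop C (A beats it: P:8>1 Q:8>7)
P1→{A,D,E} P2→{P,Q}

Remaining: P1:{A,D,E} P2:{P,Q}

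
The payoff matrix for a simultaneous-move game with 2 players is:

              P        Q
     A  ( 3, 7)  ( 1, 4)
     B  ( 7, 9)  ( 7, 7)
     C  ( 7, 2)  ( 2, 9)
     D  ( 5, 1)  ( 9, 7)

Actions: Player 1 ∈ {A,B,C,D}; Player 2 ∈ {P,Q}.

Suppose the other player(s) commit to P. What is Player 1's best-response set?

u_1(A vs P) = 3
u_1(B vs P) = 7
u_1(C vs P) = 7
u_1(D vs P) = 5
max payoff 7 at {B,C}

P1 best: {B,C}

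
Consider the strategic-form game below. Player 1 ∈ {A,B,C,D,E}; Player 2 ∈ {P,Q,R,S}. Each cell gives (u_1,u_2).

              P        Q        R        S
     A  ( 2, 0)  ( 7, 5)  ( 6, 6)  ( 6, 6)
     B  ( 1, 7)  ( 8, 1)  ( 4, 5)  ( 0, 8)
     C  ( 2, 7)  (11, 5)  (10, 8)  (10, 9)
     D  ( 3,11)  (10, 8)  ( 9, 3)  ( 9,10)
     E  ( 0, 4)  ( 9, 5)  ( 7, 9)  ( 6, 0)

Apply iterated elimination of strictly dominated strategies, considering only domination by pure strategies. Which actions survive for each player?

Survivors P1:{C,D} P2:{P,S}

P1 drop A (D beats it: P:3>2 Q:10>7 R:9>6 S:9>6)
P1 drop B (C beats it: P:2>1 Q:11>8 R:10>4 S:10>0)
P1 drop E (C beats it: P:2>0 Q:11>9 R:10>7 S:10>6)
P2 drop Q (P beats it: C:7>5 D:11>8)
P2 drop R (S beats it: C:9>8 D:10>3)
P1→{C,D} P2→{P,S}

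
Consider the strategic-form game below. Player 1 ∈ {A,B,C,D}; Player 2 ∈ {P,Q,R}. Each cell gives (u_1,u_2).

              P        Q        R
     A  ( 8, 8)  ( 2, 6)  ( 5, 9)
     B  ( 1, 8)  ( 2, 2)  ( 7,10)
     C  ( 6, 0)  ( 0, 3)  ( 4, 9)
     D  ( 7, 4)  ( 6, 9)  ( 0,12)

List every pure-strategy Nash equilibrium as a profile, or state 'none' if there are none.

PSNE = {(B,R)}

(A,P): not NE [P2→R gives 9>8]
(A,Q): not NE [P1→D gives 6>2; P2→R gives 9>6]
(A,R): not NE [P1→B gives 7>5]
(B,P): not NE [P1→A gives 8>1; P2→R gives 10>8]
(B,Q): not NE [P1→D gives 6>2; P2→R gives 10>2]
(B,R): NE
(C,P): not NE [P1→A gives 8>6; P2→R gives 9>0]
(C,Q): not NE [P1→D gives 6>0; P2→R gives 9>3]
(C,R): not NE [P1→B gives 7>4]
(D,P): not NE [P1→A gives 8>7; P2→R gives 12>4]
(D,Q): not NE [P2→R gives 12>9]
(D,R): not NE [P1→B gives 7>0]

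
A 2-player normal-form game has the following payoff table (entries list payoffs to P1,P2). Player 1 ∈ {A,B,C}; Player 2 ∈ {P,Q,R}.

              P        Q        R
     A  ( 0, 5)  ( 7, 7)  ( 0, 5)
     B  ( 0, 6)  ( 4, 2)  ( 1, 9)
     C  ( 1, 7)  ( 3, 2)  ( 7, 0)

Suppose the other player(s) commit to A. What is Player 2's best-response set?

P2 best: {Q}

u_2(P vs A) = 5
u_2(Q vs A) = 7
u_2(R vs A) = 5
max payoff 7 at {Q}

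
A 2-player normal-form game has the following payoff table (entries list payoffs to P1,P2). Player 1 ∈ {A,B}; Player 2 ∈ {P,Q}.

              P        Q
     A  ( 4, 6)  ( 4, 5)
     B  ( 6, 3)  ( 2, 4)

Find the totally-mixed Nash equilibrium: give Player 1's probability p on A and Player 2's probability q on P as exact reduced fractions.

P1 mixes 1/2 on A; P2 mixes 1/2 on P

P1 indiff ⇒ q·4+(1-q)·4 = q·6+(1-q)·2 ⇒ q(-2) = (1-q)(-2) ⇒ q = 1/2
P2 indiff ⇒ p·6+(1-p)·3 = p·5+(1-p)·4 ⇒ p(1) = (1-p)(1) ⇒ p = 1/2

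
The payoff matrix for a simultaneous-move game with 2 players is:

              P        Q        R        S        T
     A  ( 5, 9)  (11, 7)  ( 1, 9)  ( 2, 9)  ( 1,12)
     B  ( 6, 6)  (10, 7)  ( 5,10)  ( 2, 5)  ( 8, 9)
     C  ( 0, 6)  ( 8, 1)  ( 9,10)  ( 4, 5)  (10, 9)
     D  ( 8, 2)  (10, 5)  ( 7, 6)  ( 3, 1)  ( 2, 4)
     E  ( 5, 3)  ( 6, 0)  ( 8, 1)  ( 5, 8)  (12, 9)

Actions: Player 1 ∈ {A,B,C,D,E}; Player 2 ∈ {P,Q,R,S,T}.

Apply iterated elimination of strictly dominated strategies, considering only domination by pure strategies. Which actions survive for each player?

Remaining: P1:{C,E} P2:{R,T}

P2 drop P (T beats it: A:12>9 B:9>6 C:9>6 D:4>2 E:9>3)
P2 drop Q (R beats it: A:9>7 B:10>7 C:10>1 D:6>5 E:1>0)
P1 drop A (C beats it: R:9>1 S:4>2 T:10>1)
P1 drop B (C beats it: R:9>5 S:4>2 T:10>8)
P1 drop D (C beats it: R:9>7 S:4>3 T:10>2)
P2 drop S (T beats it: C:9>5 E:9>8)
P1→{C,E} P2→{R,T}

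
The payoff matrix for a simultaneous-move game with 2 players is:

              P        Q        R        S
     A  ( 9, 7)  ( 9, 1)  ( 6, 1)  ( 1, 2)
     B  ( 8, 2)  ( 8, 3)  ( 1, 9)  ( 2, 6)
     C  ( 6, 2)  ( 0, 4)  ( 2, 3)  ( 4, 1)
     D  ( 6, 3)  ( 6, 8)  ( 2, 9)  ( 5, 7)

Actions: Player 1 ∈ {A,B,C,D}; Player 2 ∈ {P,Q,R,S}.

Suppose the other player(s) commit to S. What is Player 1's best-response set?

u_1(A vs S) = 1
u_1(B vs S) = 2
u_1(C vs S) = 4
u_1(D vs S) = 5
max payoff 5 at {D}

P1 best: {D}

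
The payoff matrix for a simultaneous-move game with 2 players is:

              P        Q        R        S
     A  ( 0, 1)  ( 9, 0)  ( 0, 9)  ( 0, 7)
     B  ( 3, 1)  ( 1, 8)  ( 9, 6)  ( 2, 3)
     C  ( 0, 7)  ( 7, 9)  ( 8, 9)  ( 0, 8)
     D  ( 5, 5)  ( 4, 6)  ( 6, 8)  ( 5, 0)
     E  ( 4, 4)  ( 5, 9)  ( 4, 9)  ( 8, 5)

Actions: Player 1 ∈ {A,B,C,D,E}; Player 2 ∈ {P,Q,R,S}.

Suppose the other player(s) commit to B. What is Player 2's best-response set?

u_2(P vs B) = 1
u_2(Q vs B) = 8
u_2(R vs B) = 6
u_2(S vs B) = 3
max payoff 8 at {Q}

P2 best: {Q}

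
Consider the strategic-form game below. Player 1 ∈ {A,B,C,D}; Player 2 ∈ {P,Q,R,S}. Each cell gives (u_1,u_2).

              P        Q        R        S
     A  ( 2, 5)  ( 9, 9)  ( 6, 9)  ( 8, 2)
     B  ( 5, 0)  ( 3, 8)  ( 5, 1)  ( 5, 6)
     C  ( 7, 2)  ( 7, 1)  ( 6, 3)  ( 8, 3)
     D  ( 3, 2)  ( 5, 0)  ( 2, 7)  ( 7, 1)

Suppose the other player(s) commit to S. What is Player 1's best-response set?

BR_1 = {A,C}

u_1(A vs S) = 8
u_1(B vs S) = 5
u_1(C vs S) = 8
u_1(D vs S) = 7
max payoff 8 at {A,C}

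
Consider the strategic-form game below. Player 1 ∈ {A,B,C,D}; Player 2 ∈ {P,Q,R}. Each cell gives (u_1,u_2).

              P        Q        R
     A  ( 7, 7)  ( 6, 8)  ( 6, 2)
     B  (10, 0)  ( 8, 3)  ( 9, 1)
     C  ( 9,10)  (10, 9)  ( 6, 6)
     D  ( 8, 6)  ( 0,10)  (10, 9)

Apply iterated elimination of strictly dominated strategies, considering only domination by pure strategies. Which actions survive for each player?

Remaining: P1:{B,C} P2:{P,Q}

P1 drop A (B beats it: P:10>7 Q:8>6 R:9>6)
P2 drop R (Q beats it: B:3>1 C:9>6 D:10>9)
P1 drop D (B beats it: P:10>8 Q:8>0)
P1→{B,C} P2→{P,Q}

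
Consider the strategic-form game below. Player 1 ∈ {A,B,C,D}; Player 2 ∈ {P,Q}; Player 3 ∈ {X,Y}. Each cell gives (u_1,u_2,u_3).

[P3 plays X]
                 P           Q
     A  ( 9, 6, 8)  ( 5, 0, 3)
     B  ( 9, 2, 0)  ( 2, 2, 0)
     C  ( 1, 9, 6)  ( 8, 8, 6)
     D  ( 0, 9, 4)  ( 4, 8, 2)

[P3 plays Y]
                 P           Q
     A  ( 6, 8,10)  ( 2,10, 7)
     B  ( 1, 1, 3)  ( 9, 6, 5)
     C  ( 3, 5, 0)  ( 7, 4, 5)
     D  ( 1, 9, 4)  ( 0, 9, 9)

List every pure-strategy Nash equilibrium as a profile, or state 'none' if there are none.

(A,P,X): not NE [P3→Y gives 10>8]
(A,P,Y): not NE [P2→Q gives 10>8]
(A,Q,X): not NE [P1→C gives 8>5; P2→P gives 6>0; P3→Y gives 7>3]
(A,Q,Y): not NE [P1→B gives 9>2]
(B,P,X): not NE [P3→Y gives 3>0]
(B,P,Y): not NE [P1→A gives 6>1; P2→Q gives 6>1]
(B,Q,X): not NE [P1→C gives 8>2; P3→Y gives 5>0]
(B,Q,Y): NE
(C,P,X): not NE [P1→B gives 9>1]
(C,P,Y): not NE [P1→A gives 6>3; P3→X gives 6>0]
(C,Q,X): not NE [P2→P gives 9>8]
(C,Q,Y): not NE [P1→B gives 9>7; P2→P gives 5>4; P3→X gives 6>5]
(D,P,X): not NE [P1→B gives 9>0]
(D,P,Y): not NE [P1→A gives 6>1]
(D,Q,X): not NE [P1→C gives 8>4; P2→P gives 9>8; P3→Y gives 9>2]
(D,Q,Y): not NE [P1→B gives 9>0]

Nash profiles: (B,Q,Y)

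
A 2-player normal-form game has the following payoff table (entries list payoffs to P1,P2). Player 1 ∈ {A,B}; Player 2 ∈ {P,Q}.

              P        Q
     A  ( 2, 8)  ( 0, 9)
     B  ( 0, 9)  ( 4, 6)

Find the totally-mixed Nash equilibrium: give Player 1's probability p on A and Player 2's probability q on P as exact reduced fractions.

p=3/4, q=2/3

P1 indiff ⇒ q·2+(1-q)·0 = q·0+(1-q)·4 ⇒ q(2) = (1-q)(4) ⇒ q = 2/3
P2 indiff ⇒ p·8+(1-p)·9 = p·9+(1-p)·6 ⇒ p(-1) = (1-p)(-3) ⇒ p = 3/4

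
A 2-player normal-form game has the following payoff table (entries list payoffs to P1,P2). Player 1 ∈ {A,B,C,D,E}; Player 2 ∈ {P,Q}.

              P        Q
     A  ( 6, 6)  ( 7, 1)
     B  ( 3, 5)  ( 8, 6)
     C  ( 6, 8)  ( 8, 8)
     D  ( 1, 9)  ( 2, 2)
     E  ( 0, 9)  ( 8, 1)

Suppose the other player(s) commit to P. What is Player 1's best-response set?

u_1(A vs P) = 6
u_1(B vs P) = 3
u_1(C vs P) = 6
u_1(D vs P) = 1
u_1(E vs P) = 0
max payoff 6 at {A,C}

P1 best: {A,C}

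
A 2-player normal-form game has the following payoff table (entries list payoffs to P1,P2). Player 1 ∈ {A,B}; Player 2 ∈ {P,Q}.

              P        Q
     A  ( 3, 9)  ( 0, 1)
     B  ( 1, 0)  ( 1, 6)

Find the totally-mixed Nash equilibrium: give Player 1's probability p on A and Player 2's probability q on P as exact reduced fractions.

p=3/7, q=1/3

P1 indiff ⇒ q·3+(1-q)·0 = q·1+(1-q)·1 ⇒ q(2) = (1-q)(1) ⇒ q = 1/3
P2 indiff ⇒ p·9+(1-p)·0 = p·1+(1-p)·6 ⇒ p(8) = (1-p)(6) ⇒ p = 3/7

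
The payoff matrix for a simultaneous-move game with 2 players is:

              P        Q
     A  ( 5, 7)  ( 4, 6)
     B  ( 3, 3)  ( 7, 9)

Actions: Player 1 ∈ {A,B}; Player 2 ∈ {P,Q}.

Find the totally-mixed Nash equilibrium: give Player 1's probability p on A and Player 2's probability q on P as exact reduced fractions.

P1 mixes 6/7 on A; P2 mixes 3/5 on P

P1 indiff ⇒ q·5+(1-q)·4 = q·3+(1-q)·7 ⇒ q(2) = (1-q)(3) ⇒ q = 3/5
P2 indiff ⇒ p·7+(1-p)·3 = p·6+(1-p)·9 ⇒ p(1) = (1-p)(6) ⇒ p = 6/7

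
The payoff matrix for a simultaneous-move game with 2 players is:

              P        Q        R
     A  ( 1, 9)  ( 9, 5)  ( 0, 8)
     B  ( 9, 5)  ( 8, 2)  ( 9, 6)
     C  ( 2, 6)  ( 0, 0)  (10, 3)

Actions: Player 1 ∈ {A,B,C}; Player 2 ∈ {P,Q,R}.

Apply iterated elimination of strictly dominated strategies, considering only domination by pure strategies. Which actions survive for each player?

Remaining: P1:{B,C} P2:{P,R}

P2 drop Q (P beats it: A:9>5 B:5>2 C:6>0)
P1 drop A (B beats it: P:9>1 R:9>0)
P1→{B,C} P2→{P,R}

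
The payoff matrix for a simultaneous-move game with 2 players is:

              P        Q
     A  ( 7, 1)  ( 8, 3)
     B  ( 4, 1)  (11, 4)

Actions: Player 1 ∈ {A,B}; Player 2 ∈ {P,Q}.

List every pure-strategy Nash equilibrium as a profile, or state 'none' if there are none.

Nash profiles: (B,Q)

(A,P): not NE [P2→Q gives 3>1]
(A,Q): not NE [P1→B gives 11>8]
(B,P): not NE [P1→A gives 7>4; P2→Q gives 4>1]
(B,Q): NE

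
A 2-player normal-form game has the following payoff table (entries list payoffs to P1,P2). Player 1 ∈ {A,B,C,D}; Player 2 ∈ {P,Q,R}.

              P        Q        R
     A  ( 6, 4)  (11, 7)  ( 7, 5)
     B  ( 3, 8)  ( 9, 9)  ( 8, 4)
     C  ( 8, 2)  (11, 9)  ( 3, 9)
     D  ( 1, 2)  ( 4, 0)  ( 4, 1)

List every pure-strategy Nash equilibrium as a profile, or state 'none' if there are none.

(A,P): not NE [P1→C gives 8>6; P2→Q gives 7>4]
(A,Q): NE
(A,R): not NE [P1→B gives 8>7; P2→Q gives 7>5]
(B,P): not NE [P1→C gives 8>3; P2→Q gives 9>8]
(B,Q): not NE [P1→C gives 11>9]
(B,R): not NE [P2→Q gives 9>4]
(C,P): not NE [P2→R gives 9>2]
(C,Q): NE
(C,R): not NE [P1→B gives 8>3]
(D,P): not NE [P1→C gives 8>1]
(D,Q): not NE [P1→C gives 11>4; P2→P gives 2>0]
(D,R): not NE [P1→B gives 8>4; P2→P gives 2>1]

Nash profiles: (A,Q), (C,Q)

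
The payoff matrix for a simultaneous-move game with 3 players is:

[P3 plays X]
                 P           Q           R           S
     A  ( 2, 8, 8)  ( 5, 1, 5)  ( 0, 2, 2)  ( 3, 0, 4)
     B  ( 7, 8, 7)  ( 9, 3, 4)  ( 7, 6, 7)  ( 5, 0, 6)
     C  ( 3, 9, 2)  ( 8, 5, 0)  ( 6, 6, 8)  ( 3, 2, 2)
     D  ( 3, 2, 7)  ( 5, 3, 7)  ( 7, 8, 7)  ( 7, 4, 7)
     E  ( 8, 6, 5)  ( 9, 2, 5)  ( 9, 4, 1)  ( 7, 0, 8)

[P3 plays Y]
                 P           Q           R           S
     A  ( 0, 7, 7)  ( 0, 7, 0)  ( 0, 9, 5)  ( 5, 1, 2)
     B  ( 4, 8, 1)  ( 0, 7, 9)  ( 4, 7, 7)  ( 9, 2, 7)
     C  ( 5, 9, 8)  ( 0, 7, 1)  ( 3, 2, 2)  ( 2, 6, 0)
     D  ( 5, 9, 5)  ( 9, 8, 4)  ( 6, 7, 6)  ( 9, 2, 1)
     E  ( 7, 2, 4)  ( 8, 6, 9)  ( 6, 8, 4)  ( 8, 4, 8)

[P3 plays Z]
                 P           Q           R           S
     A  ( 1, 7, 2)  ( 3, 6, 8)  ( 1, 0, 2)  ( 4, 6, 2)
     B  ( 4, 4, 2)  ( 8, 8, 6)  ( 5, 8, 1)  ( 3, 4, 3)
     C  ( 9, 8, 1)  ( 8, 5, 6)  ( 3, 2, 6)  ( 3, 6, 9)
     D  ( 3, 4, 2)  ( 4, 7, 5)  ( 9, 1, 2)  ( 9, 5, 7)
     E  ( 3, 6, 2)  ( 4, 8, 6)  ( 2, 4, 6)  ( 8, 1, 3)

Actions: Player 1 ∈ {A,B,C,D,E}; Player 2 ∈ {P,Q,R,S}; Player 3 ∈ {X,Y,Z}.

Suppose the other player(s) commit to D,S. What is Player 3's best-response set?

BR_3 = {X,Z}

u_3(X vs D,S) = 7
u_3(Y vs D,S) = 1
u_3(Z vs D,S) = 7
max payoff 7 at {X,Z}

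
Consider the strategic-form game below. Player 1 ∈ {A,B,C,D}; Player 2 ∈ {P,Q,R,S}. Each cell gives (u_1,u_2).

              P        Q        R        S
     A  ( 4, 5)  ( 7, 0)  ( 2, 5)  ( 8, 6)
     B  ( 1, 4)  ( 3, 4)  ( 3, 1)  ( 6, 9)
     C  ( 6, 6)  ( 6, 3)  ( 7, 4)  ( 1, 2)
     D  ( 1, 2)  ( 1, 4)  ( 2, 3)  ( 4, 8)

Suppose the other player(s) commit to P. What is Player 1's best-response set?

u_1(A vs P) = 4
u_1(B vs P) = 1
u_1(C vs P) = 6
u_1(D vs P) = 1
max payoff 6 at {C}

argmax u_1 = {C}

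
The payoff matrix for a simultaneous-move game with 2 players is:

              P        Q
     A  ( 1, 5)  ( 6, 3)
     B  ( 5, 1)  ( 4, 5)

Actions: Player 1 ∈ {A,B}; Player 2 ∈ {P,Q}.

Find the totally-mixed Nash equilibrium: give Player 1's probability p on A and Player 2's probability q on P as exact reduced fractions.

P1 indiff ⇒ q·1+(1-q)·6 = q·5+(1-q)·4 ⇒ q(-4) = (1-q)(-2) ⇒ q = 1/3
P2 indiff ⇒ p·5+(1-p)·1 = p·3+(1-p)·5 ⇒ p(2) = (1-p)(4) ⇒ p = 2/3

P1 mixes 2/3 on A; P2 mixes 1/3 on P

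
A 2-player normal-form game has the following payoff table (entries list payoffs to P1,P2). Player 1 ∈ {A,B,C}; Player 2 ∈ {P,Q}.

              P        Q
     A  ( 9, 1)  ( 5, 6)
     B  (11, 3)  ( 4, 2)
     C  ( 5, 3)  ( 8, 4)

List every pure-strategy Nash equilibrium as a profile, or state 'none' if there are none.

(A,P): not NE [P1→B gives 11>9; P2→Q gives 6>1]
(A,Q): not NE [P1→C gives 8>5]
(B,P): NE
(B,Q): not NE [P1→C gives 8>4; P2→P gives 3>2]
(C,P): not NE [P1→B gives 11>5; P2→Q gives 4>3]
(C,Q): NE

PSNE = {(B,P), (C,Q)}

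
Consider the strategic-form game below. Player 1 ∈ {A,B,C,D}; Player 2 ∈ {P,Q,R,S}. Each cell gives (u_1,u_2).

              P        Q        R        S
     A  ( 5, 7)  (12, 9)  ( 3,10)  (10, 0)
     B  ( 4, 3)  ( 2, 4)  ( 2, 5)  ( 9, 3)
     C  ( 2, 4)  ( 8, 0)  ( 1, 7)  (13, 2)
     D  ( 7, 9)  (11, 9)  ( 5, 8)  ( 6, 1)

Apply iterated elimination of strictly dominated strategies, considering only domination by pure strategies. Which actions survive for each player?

P1 drop B (A beats it: P:5>4 Q:12>2 R:3>2 S:10>9)
P2 drop S (P beats it: A:7>0 C:4>2 D:9>1)
P1 drop C (A beats it: P:5>2 Q:12>8 R:3>1)
P1→{A,D} P2→{P,Q,R}

Survivors P1:{A,D} P2:{P,Q,R}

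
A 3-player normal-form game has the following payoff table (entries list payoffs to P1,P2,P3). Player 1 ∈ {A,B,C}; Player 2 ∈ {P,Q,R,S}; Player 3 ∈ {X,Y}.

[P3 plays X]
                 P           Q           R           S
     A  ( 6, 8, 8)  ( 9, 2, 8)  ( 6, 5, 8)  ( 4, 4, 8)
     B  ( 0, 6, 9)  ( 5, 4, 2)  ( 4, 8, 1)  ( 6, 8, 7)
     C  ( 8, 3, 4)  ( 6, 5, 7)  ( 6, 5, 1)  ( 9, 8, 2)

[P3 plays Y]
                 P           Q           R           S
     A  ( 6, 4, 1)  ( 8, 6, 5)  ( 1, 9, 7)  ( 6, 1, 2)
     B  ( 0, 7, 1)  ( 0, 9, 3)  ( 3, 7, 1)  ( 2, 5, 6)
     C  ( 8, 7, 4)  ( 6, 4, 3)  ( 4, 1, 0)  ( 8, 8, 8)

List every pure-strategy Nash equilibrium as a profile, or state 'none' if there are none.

Nash profiles: (C,S,Y)

(A,P,X): not NE [P1→C gives 8>6]
(A,P,Y): not NE [P1→C gives 8>6; P2→R gives 9>4; P3→X gives 8>1]
(A,Q,X): not NE [P2→P gives 8>2]
(A,Q,Y): not NE [P2→R gives 9>6; P3→X gives 8>5]
(A,R,X): not NE [P2→P gives 8>5]
(A,R,Y): not NE [P1→C gives 4>1; P3→X gives 8>7]
(A,S,X): not NE [P1→C gives 9>4; P2→P gives 8>4]
(A,S,Y): not NE [P1→C gives 8>6; P2→R gives 9>1; P3→X gives 8>2]
(B,P,X): not NE [P1→C gives 8>0; P2→S gives 8>6]
(B,P,Y): not NE [P1→C gives 8>0; P2→Q gives 9>7; P3→X gives 9>1]
(B,Q,X): not NE [P1→A gives 9>5; P2→S gives 8>4; P3→Y gives 3>2]
(B,Q,Y): not NE [P1→A gives 8>0]
(B,R,X): not NE [P1→C gives 6>4]
(B,R,Y): not NE [P1→C gives 4>3; P2→Q gives 9>7]
(B,S,X): not NE [P1→C gives 9>6]
(B,S,Y): not NE [P1→C gives 8>2; P2→Q gives 9>5; P3→X gives 7>6]
(C,P,X): not NE [P2→S gives 8>3]
(C,P,Y): not NE [P2→S gives 8>7]
(C,Q,X): not NE [P1→A gives 9>6; P2→S gives 8>5]
(C,Q,Y): not NE [P1→A gives 8>6; P2→S gives 8>4; P3→X gives 7>3]
(C,R,X): not NE [P2→S gives 8>5]
(C,R,Y): not NE [P2→S gives 8>1; P3→X gives 1>0]
(C,S,X): not NE [P3→Y gives 8>2]
(C,S,Y): NE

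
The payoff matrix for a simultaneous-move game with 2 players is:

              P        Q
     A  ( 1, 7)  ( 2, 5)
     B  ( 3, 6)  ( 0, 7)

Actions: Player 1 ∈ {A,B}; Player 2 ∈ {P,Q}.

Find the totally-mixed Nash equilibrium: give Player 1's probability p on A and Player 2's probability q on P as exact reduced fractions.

P1 indiff ⇒ q·1+(1-q)·2 = q·3+(1-q)·0 ⇒ q(-2) = (1-q)(-2) ⇒ q = 1/2
P2 indiff ⇒ p·7+(1-p)·6 = p·5+(1-p)·7 ⇒ p(2) = (1-p)(1) ⇒ p = 1/3

P1 mixes 1/3 on A; P2 mixes 1/2 on P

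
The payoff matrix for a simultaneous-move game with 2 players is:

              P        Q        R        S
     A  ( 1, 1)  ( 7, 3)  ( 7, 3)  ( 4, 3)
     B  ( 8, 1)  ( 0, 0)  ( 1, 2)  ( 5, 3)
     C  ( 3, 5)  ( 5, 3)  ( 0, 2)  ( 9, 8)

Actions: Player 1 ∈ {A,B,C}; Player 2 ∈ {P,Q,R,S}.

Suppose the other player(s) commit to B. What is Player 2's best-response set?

u_2(P vs B) = 1
u_2(Q vs B) = 0
u_2(R vs B) = 2
u_2(S vs B) = 3
max payoff 3 at {S}

BR_2 = {S}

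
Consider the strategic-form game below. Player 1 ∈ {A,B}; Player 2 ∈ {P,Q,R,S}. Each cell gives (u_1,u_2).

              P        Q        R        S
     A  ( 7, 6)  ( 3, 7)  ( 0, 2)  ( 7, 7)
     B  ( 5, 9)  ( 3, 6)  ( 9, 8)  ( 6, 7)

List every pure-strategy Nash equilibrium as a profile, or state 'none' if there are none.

PSNE = {(A,Q), (A,S)}

(A,P): not NE [P2→S gives 7>6]
(A,Q): NE
(A,R): not NE [P1→B gives 9>0; P2→S gives 7>2]
(A,S): NE
(B,P): not NE [P1→A gives 7>5]
(B,Q): not NE [P2→P gives 9>6]
(B,R): not NE [P2→P gives 9>8]
(B,S): not NE [P1→A gives 7>6; P2→P gives 9>7]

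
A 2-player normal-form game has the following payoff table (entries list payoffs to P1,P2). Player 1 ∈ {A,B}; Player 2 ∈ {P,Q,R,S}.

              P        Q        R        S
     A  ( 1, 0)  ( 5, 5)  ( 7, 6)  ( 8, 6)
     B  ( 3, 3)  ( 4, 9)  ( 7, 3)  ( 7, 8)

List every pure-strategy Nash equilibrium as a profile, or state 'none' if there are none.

(A,P): not NE [P1→B gives 3>1; P2→S gives 6>0]
(A,Q): not NE [P2→S gives 6>5]
(A,R): NE
(A,S): NE
(B,P): not NE [P2→Q gives 9>3]
(B,Q): not NE [P1→A gives 5>4]
(B,R): not NE [P2→Q gives 9>3]
(B,S): not NE [P1→A gives 8>7; P2→Q gives 9>8]

NE set: (A,R), (A,S)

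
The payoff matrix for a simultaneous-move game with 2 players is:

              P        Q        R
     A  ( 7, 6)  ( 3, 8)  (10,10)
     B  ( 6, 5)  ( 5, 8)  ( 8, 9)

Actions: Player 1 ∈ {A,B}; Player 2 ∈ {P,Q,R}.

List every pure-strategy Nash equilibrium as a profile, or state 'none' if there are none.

(A,P): not NE [P2→R gives 10>6]
(A,Q): not NE [P1→B gives 5>3; P2→R gives 10>8]
(A,R): NE
(B,P): not NE [P1→A gives 7>6; P2→R gives 9>5]
(B,Q): not NE [P2→R gives 9>8]
(B,R): not NE [P1→A gives 10>8]

PSNE = {(A,R)}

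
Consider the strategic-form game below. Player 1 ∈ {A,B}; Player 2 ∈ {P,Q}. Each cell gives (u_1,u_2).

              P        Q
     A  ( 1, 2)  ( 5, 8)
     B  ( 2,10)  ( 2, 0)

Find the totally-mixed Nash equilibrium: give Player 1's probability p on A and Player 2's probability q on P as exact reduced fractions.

P1 indiff ⇒ q·1+(1-q)·5 = q·2+(1-q)·2 ⇒ q(-1) = (1-q)(-3) ⇒ q = 3/4
P2 indiff ⇒ p·2+(1-p)·10 = p·8+(1-p)·0 ⇒ p(-6) = (1-p)(-10) ⇒ p = 5/8

(p,q) = (5/8, 3/4)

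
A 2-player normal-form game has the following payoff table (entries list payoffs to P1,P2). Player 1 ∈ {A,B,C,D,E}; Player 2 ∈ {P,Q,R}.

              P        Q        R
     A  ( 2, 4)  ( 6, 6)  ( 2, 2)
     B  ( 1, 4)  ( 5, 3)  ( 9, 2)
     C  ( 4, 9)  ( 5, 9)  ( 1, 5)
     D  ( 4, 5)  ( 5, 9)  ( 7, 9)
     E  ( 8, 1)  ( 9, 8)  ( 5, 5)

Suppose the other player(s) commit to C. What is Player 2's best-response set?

P2 best: {P,Q}

u_2(P vs C) = 9
u_2(Q vs C) = 9
u_2(R vs C) = 5
max payoff 9 at {P,Q}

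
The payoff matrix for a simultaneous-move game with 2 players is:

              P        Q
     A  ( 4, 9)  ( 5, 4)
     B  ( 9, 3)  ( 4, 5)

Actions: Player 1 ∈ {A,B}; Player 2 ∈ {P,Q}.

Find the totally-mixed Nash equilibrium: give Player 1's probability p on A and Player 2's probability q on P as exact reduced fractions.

P1 mixes 2/7 on A; P2 mixes 1/6 on P

P1 indiff ⇒ q·4+(1-q)·5 = q·9+(1-q)·4 ⇒ q(-5) = (1-q)(-1) ⇒ q = 1/6
P2 indiff ⇒ p·9+(1-p)·3 = p·4+(1-p)·5 ⇒ p(5) = (1-p)(2) ⇒ p = 2/7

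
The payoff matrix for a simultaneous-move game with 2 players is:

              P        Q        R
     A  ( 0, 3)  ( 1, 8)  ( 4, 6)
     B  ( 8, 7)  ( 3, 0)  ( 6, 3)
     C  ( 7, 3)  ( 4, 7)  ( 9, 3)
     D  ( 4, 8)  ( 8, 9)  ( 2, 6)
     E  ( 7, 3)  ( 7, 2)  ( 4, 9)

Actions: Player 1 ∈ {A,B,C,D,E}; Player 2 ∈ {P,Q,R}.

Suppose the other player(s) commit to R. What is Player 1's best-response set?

argmax u_1 = {C}

u_1(A vs R) = 4
u_1(B vs R) = 6
u_1(C vs R) = 9
u_1(D vs R) = 2
u_1(E vs R) = 4
max payoff 9 at {C}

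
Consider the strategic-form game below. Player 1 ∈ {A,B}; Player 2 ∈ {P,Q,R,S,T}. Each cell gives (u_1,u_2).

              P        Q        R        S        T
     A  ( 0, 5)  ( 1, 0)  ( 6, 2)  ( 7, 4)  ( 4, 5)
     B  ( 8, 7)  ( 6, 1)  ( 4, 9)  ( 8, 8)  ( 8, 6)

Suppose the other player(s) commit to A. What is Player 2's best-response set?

argmax u_2 = {P,T}

u_2(P vs A) = 5
u_2(Q vs A) = 0
u_2(R vs A) = 2
u_2(S vs A) = 4
u_2(T vs A) = 5
max payoff 5 at {P,T}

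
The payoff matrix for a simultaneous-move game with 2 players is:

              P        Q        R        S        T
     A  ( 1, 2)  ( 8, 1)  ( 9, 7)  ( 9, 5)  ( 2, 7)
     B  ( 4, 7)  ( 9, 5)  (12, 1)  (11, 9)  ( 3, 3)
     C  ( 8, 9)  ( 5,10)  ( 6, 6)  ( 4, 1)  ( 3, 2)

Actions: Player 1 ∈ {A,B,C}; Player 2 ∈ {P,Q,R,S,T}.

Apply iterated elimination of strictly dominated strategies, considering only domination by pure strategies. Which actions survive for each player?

P1 drop A (B beats it: P:4>1 Q:9>8 R:12>9 S:11>9 T:3>2)
P2 drop R (P beats it: B:7>1 C:9>6)
P2 drop T (P beats it: B:7>3 C:9>2)
P1→{B,C} P2→{P,Q,S}

IESDS → P1:{B,C} P2:{P,Q,S}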